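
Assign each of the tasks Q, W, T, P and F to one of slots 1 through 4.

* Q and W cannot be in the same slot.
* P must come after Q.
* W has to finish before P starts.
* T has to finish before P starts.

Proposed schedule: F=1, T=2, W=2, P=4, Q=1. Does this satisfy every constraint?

Yes, all constraints hold

P must come after Q — holds.
W has to finish before P starts — holds.
Q and W cannot be in the same slot — holds.
T has to finish before P starts — holds.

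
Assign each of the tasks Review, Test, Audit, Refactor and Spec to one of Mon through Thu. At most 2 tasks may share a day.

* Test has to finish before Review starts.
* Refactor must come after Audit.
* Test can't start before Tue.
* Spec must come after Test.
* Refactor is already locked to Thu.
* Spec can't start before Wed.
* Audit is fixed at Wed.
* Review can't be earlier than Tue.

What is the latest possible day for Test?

Tue

Test is available from Tue; downstream work caps Test at Wed.
Test at Tue is achievable: Refactor=Thu; Review=Thu; Test=Tue; Audit=Wed; Spec=Wed.
Nothing later works — the capacity limit rule out every day after Tue.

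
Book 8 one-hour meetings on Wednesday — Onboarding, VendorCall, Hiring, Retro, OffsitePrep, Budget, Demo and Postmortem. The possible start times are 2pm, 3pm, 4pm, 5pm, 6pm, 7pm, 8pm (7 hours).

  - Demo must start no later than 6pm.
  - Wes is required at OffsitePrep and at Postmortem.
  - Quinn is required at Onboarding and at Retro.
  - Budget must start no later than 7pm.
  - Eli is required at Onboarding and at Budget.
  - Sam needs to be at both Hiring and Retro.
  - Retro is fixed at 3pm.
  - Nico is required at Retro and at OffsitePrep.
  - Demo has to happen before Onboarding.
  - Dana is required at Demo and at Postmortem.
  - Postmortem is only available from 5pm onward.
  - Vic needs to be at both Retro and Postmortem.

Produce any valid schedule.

Retro=3pm, Budget=2pm, Onboarding=4pm, Postmortem=5pm, Hiring=2pm, Demo=2pm, OffsitePrep=2pm, VendorCall=2pm

Checking: Demo(2pm) before Onboarding(4pm); Demo(2pm) != Postmortem(5pm); Retro(3pm) != OffsitePrep(2pm); Retro(3pm) != Postmortem(5pm); Hiring(2pm) != Retro(3pm); Onboarding(4pm) != Budget(2pm); OffsitePrep(2pm) != Postmortem(5pm); Onboarding(4pm) != Retro(3pm); Demo=2pm in [2pm,6pm]; Budget=2pm in [2pm,7pm]; Retro=3pm in [3pm,3pm]; Postmortem=5pm in [5pm,8pm].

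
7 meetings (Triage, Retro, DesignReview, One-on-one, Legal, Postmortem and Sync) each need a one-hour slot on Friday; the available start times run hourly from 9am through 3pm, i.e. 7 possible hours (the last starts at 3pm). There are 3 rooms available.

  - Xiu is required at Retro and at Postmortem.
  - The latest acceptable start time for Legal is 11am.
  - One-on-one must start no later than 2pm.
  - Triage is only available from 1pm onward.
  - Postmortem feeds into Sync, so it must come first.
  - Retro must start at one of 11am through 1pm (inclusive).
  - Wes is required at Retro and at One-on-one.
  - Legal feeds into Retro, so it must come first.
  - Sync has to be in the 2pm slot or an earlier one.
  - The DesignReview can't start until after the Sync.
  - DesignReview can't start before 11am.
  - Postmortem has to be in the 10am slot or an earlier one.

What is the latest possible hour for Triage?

3pm

Triage is available from 1pm.
Triage at 3pm is achievable: Legal in 9am, Retro in 11am, Postmortem in 9am, DesignReview in 11am, Sync in 10am, One-on-one in 9am, Triage in 3pm.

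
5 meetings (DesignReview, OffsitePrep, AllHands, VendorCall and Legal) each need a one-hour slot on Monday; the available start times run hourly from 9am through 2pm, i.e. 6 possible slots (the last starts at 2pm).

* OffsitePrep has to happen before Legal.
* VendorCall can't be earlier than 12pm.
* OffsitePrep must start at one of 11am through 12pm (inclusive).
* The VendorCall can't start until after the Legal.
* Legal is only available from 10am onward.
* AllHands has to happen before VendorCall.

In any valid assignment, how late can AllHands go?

1pm

Downstream work caps AllHands at 1pm.
AllHands at 1pm is achievable: VendorCall -> 2pm; Legal -> 12pm; AllHands -> 1pm; OffsitePrep -> 11am; DesignReview -> 9am.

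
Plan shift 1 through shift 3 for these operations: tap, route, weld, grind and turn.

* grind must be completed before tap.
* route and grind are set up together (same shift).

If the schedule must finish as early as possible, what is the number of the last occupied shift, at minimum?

shift 2

The precedence chain requires at least 2 distinct shifts.
2 works (last occupied shift: shift 2): for example tap -> shift 2; route -> shift 1; weld -> shift 1; turn -> shift 1; grind -> shift 1.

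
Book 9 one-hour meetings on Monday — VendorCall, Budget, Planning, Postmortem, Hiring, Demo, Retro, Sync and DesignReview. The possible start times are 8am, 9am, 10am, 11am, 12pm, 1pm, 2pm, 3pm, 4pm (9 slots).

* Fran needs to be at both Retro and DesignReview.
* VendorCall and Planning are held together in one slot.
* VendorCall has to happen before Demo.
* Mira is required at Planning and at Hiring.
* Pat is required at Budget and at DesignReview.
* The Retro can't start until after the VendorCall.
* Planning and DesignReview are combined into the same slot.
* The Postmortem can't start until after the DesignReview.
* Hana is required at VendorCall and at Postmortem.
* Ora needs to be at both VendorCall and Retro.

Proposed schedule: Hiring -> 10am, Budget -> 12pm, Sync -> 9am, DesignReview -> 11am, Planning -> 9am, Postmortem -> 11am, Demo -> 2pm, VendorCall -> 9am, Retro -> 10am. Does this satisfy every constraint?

No — it violates: Planning and DesignReview are combined into the same slot

The Postmortem can't start until after the DesignReview — violated.
Ora needs to be at both VendorCall and Retro — holds.
Mira is required at Planning and at Hiring — holds.
VendorCall has to happen before Demo — holds.
Planning and DesignReview are combined into the same slot — violated.
Pat is required at Budget and at DesignReview — holds.
The Retro can't start until after the VendorCall — holds.
Fran needs to be at both Retro and DesignReview — holds.
Hana is required at VendorCall and at Postmortem — holds.
VendorCall and Planning are held together in one slot — holds.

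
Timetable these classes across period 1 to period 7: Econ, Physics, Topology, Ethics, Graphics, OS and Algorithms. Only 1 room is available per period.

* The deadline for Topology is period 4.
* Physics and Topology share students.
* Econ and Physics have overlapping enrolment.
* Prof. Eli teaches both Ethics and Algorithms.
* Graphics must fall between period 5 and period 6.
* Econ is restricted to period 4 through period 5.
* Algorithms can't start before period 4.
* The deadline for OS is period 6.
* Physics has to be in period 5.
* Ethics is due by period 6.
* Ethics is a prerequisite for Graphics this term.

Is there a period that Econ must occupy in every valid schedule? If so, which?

period 4

Econ's window is period 4–period 5.
Physics is fixed at period 5, and Econ can't share a period with Physics.
So Econ must be period 4.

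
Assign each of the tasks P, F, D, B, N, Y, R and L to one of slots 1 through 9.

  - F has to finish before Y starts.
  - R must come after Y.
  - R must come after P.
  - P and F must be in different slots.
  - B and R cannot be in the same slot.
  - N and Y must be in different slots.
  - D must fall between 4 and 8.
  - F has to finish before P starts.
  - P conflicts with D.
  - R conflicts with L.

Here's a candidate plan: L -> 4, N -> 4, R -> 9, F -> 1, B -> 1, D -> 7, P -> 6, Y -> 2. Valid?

Yes

R must come after P — holds.
D must fall between 4 and 8 — holds.
P and F must be in different slots — holds.
N and Y must be in different slots — holds.
P conflicts with D — holds.
R conflicts with L — holds.
F has to finish before P starts — holds.
B and R cannot be in the same slot — holds.
F has to finish before Y starts — holds.
R must come after Y — holds.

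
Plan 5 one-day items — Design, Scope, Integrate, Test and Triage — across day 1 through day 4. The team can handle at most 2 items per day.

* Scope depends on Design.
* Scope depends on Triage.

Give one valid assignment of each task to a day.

Integrate in day 2, Scope in day 2, Test in day 3, Design in day 1, Triage in day 1

Checking: Design(day 1) before Scope(day 2); Triage(day 1) before Scope(day 2); max 2 per day (cap 2).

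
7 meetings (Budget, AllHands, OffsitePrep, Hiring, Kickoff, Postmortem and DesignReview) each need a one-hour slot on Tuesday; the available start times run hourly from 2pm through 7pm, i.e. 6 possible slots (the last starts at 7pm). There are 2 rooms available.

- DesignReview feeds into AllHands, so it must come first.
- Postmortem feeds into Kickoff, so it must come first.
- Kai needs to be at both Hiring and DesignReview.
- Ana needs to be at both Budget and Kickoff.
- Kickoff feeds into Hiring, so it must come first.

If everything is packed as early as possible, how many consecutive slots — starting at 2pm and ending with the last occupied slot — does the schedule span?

4

The precedence chain requires at least 3 distinct slots.
With at most 2 per slot and 7 meetings, at least 4 slots are needed.
4 works (last occupied slot: 5pm): for example OffsitePrep=5pm, Postmortem=2pm, Budget=4pm, Hiring=4pm, Kickoff=3pm, DesignReview=2pm, AllHands=3pm.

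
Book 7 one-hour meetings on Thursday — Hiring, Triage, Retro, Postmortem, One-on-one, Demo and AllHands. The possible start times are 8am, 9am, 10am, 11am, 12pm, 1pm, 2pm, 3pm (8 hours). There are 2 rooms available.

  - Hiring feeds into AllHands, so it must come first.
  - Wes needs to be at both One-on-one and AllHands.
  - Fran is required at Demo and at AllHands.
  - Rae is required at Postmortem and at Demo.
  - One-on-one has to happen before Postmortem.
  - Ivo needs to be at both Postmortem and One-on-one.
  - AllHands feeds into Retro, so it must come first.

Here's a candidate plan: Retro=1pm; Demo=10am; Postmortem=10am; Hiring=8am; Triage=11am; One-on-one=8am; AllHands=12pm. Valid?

There are 2 rooms available — holds.
Hiring feeds into AllHands, so it must come first — holds.
One-on-one has to happen before Postmortem — holds.
Wes needs to be at both One-on-one and AllHands — holds.
Rae is required at Postmortem and at Demo — violated.
Ivo needs to be at both Postmortem and One-on-one — holds.
AllHands feeds into Retro, so it must come first — holds.
Fran is required at Demo and at AllHands — holds.

No. Rae is required at Postmortem and at Demo is not satisfied.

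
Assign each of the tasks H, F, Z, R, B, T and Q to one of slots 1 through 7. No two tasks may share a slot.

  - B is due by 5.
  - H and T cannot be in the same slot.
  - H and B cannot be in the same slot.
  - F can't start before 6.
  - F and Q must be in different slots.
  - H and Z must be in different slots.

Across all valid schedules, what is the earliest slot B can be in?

1

B's own window allows nothing later than 5.
B at 1 is achievable: B in 1; Z in 3; F in 6; H in 2; R in 4; Q in 7; T in 5.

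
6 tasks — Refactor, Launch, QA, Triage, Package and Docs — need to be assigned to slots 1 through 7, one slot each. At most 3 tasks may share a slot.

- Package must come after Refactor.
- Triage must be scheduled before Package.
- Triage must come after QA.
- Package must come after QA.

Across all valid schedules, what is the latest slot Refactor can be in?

Downstream work caps Refactor at 6.
Refactor at 6 is achievable: Refactor in 6, Launch in 1, Triage in 2, Docs in 1, Package in 7, QA in 1.

6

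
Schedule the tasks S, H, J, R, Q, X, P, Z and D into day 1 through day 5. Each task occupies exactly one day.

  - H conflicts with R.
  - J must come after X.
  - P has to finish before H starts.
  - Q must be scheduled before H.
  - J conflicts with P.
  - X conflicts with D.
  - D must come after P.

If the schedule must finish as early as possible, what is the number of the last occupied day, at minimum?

The precedence chain requires at least 2 distinct days.
2 works (last occupied day: day 2): for example P=day 1, J=day 2, H=day 2, S=day 1, Q=day 1, Z=day 1, D=day 2, R=day 1, X=day 1.

day 2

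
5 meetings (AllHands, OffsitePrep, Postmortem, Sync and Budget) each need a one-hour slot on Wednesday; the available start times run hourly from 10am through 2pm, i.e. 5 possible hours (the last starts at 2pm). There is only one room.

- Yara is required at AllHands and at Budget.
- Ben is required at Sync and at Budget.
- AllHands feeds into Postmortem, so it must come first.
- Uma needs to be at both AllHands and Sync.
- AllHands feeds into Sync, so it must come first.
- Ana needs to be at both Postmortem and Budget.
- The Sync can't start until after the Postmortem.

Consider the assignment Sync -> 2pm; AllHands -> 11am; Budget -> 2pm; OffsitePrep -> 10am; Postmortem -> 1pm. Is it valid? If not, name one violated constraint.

No — it violates: Ben is required at Sync and at Budget

There is only one room — violated.
Yara is required at AllHands and at Budget — holds.
Ben is required at Sync and at Budget — violated.
The Sync can't start until after the Postmortem — holds.
AllHands feeds into Sync, so it must come first — holds.
Ana needs to be at both Postmortem and Budget — holds.
Uma needs to be at both AllHands and Sync — holds.
AllHands feeds into Postmortem, so it must come first — holds.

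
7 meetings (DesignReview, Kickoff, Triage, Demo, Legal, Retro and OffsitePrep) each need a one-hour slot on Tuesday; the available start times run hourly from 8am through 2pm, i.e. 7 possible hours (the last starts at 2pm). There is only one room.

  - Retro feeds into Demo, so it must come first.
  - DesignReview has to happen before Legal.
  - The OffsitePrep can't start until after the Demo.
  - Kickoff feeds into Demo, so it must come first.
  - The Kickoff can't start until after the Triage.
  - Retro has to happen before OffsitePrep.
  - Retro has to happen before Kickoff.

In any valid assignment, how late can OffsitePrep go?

Precedence pushes OffsitePrep to at least 11am.
OffsitePrep at 2pm is achievable: Triage in 9am; OffsitePrep in 2pm; Kickoff in 10am; DesignReview in 12pm; Retro in 8am; Demo in 11am; Legal in 1pm.

2pm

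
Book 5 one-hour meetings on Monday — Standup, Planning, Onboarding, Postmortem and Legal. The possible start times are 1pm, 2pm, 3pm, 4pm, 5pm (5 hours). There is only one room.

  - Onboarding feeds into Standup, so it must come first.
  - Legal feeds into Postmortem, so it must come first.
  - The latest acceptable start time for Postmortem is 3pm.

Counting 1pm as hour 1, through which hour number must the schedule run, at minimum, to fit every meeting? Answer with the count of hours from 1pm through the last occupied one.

5

The precedence chain requires at least 2 distinct hours.
With at most 1 per hour and 5 meetings, at least 5 hours are needed.
5 works (last occupied hour: 5pm): for example Standup -> 4pm, Planning -> 5pm, Postmortem -> 2pm, Onboarding -> 3pm, Legal -> 1pm.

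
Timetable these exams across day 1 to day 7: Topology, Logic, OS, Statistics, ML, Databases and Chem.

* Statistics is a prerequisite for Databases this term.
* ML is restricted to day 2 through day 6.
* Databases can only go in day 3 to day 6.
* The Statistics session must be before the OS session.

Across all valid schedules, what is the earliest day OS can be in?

day 2

Precedence pushes OS to at least day 2.
OS at day 2 is achievable: ML -> day 2; Databases -> day 3; OS -> day 2; Statistics -> day 1; Topology -> day 1; Chem -> day 1; Logic -> day 1.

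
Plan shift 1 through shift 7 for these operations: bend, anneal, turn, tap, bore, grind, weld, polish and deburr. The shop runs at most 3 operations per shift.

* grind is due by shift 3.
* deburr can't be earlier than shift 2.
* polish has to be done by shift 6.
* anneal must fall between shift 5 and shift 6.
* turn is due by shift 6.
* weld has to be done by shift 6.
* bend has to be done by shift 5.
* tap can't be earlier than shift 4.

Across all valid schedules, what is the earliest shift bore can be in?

shift 1

bore at shift 1 is achievable: tap in shift 4; turn in shift 2; deburr in shift 3; weld in shift 2; bore in shift 1; anneal in shift 5; bend in shift 1; grind in shift 1; polish in shift 2.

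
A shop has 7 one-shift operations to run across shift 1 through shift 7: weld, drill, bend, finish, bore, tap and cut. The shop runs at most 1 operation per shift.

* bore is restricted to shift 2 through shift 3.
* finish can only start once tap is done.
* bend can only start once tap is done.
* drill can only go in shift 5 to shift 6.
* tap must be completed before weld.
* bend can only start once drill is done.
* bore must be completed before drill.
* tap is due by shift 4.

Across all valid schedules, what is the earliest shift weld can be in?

shift 2

Precedence pushes weld to at least shift 2.
weld at shift 2 is achievable: drill in shift 5; bend in shift 6; cut in shift 7; finish in shift 4; tap in shift 1; bore in shift 3; weld in shift 2.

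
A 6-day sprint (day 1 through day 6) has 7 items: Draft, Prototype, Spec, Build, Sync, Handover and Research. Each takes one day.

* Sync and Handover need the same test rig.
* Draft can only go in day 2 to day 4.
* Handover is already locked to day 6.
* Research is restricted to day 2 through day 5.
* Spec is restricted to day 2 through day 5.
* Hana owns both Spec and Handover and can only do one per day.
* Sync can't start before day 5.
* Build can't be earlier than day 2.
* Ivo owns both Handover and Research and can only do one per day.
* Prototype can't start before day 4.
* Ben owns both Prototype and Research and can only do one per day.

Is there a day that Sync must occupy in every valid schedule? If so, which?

day 5

Sync is available from day 5.
So Sync is pinned to day 5.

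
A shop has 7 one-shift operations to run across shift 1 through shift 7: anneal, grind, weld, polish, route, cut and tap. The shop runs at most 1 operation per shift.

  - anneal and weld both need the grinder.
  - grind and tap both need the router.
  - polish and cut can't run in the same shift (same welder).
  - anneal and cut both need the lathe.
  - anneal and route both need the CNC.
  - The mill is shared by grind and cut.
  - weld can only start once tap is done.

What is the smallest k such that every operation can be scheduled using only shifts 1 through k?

7 shifts

The precedence chain requires at least 2 distinct shifts.
With at most 1 per shift and 7 operations, at least 7 shifts are needed.
7 works (last occupied shift: shift 7): for example anneal=shift 3; cut=shift 7; polish=shift 5; route=shift 6; weld=shift 2; tap=shift 1; grind=shift 4.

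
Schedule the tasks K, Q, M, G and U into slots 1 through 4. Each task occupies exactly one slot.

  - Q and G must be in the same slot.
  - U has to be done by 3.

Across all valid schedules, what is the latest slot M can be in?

4

M at 4 is achievable: K -> 1; G -> 1; Q -> 1; U -> 1; M -> 4.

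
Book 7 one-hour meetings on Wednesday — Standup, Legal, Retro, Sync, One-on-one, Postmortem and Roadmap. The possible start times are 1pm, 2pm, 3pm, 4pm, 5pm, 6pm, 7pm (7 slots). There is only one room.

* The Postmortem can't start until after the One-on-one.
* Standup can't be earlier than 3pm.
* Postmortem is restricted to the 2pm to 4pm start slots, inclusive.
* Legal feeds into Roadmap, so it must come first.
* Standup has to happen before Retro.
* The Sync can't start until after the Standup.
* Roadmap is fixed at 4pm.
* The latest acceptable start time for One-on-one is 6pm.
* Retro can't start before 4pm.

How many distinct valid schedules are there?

Splitting on Legal: it can be 1pm (2), 2pm (2), 3pm (2). Listing each branch's schedules as (Standup, Retro, Sync, One-on-one, Postmortem, Roadmap):
Legal=1pm: (5pm,6pm,7pm,2pm,3pm,4pm) (5pm,7pm,6pm,2pm,3pm,4pm) — 2.
Legal=2pm: (5pm,6pm,7pm,1pm,3pm,4pm) (5pm,7pm,6pm,1pm,3pm,4pm) — 2.
Legal=3pm: (5pm,6pm,7pm,1pm,2pm,4pm) (5pm,7pm,6pm,1pm,2pm,4pm) — 2.
Summing: 2 + 2 + 2 = 6.

6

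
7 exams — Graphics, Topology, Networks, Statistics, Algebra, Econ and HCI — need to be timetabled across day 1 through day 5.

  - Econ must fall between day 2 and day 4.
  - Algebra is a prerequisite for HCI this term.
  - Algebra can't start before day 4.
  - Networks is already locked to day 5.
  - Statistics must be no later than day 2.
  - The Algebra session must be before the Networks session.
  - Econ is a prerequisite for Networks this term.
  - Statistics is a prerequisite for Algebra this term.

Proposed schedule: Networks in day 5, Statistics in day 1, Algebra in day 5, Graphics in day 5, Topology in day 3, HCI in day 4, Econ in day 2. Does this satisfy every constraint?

Econ must fall between day 2 and day 4 — holds.
Statistics is a prerequisite for Algebra this term — holds.
Networks is already locked to day 5 — holds.
Algebra is a prerequisite for HCI this term — violated.
The Algebra session must be before the Networks session — violated.
Statistics must be no later than day 2 — holds.
Econ is a prerequisite for Networks this term — holds.
Algebra can't start before day 4 — holds.

No. Algebra is a prerequisite for HCI this term is not satisfied.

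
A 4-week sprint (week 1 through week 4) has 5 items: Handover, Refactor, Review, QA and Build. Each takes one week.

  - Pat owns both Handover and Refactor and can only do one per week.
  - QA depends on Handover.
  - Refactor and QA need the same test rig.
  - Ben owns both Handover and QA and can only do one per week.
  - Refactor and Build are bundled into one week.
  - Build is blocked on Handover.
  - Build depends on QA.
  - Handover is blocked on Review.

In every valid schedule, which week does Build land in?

week 4

Precedence pushes Build to at least week 4.
So Build is pinned to week 4.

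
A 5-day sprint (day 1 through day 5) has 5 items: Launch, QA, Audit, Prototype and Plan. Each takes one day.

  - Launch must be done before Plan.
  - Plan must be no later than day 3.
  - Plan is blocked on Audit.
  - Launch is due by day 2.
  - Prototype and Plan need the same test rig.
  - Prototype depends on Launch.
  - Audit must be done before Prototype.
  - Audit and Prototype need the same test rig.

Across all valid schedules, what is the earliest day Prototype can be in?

day 2

Precedence pushes Prototype to at least day 2.
Prototype at day 2 is achievable: Launch in day 1; QA in day 1; Prototype in day 2; Plan in day 3; Audit in day 1.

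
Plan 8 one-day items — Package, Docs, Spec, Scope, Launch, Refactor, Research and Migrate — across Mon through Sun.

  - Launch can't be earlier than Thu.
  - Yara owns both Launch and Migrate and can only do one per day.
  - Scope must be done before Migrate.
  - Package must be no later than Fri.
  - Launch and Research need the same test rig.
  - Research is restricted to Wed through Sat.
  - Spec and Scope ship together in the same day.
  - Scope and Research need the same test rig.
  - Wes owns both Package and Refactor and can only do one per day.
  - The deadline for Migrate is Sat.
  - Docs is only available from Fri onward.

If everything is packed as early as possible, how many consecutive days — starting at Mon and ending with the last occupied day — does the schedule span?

5

The precedence chain requires at least 2 distinct days.
Docs can't be placed before Fri — that is day 5 counting from Mon — so the schedule must run through at least 5 days.
5 works (last occupied day: Fri): for example Launch in Thu; Scope in Mon; Spec in Mon; Package in Mon; Migrate in Tue; Research in Wed; Docs in Fri; Refactor in Tue.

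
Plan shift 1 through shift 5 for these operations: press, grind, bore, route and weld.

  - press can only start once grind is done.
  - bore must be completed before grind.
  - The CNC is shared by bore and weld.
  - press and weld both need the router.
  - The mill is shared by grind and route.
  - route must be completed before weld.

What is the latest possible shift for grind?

shift 4

Precedence pushes grind to at least shift 2; downstream work caps grind at shift 4.
grind at shift 4 is achievable: weld=shift 2, route=shift 1, press=shift 5, grind=shift 4, bore=shift 1.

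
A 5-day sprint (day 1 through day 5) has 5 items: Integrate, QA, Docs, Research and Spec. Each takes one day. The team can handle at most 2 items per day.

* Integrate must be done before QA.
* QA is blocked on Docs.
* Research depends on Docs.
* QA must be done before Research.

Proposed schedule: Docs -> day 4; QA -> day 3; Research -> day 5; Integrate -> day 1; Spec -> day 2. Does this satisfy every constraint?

Research depends on Docs — holds.
The team can handle at most 2 items per day — holds.
QA must be done before Research — holds.
QA is blocked on Docs — violated.
Integrate must be done before QA — holds.

No — it violates: QA is blocked on Docs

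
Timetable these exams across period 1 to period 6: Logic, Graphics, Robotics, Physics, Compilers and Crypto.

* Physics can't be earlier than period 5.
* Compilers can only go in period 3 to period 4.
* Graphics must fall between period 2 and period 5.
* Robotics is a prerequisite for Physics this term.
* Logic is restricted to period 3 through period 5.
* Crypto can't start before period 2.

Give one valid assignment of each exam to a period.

Logic in period 3, Graphics in period 2, Compilers in period 3, Physics in period 5, Robotics in period 1, Crypto in period 2

Checking: Robotics(period 1) before Physics(period 5); Compilers=period 3 in [period 3,period 4]; Crypto=period 2 in [period 2,period 6]; Physics=period 5 in [period 5,period 6]; Graphics=period 2 in [period 2,period 5]; Logic=period 3 in [period 3,period 5].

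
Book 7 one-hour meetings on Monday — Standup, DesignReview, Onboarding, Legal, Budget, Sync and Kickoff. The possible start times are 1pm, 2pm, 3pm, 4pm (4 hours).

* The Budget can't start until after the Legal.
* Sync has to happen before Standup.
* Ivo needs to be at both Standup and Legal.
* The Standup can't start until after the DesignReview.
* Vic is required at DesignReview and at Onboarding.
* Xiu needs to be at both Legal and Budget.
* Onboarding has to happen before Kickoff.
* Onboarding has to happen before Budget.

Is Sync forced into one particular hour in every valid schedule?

No

Sync can be 1pm (e.g. Budget -> 3pm; Standup -> 2pm; Kickoff -> 3pm; Legal -> 1pm; Onboarding -> 2pm; DesignReview -> 1pm; Sync -> 1pm) or 2pm (e.g. Onboarding -> 1pm; DesignReview -> 2pm; Budget -> 2pm; Sync -> 2pm; Legal -> 1pm; Kickoff -> 2pm; Standup -> 3pm).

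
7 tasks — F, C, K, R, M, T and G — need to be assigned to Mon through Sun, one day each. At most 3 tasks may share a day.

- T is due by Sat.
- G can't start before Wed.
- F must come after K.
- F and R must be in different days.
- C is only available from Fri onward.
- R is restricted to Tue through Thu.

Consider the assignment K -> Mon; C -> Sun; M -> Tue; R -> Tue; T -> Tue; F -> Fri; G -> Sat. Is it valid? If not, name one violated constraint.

G can't start before Wed — holds.
T is due by Sat — holds.
F must come after K — holds.
C is only available from Fri onward — holds.
At most 3 tasks may share a day — holds.
F and R must be in different days — holds.
R is restricted to Tue through Thu — holds.

Valid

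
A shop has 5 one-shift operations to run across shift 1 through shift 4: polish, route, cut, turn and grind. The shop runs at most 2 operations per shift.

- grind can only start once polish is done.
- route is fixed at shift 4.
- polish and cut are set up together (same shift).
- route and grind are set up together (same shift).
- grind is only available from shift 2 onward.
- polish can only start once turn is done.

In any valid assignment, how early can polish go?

shift 2

Precedence pushes polish to at least shift 2; downstream work caps polish at shift 3.
polish at shift 2 is achievable: cut in shift 2; turn in shift 1; route in shift 4; grind in shift 4; polish in shift 2.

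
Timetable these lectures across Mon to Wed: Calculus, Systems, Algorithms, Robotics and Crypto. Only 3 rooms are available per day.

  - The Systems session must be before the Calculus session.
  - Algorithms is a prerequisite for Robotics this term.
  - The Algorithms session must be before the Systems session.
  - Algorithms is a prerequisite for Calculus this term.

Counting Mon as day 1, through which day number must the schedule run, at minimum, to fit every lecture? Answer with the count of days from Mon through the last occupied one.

The precedence chain requires at least 3 distinct days.
With at most 3 per day and 5 lectures, at least 2 days are needed.
3 works (last occupied day: Wed): for example Robotics in Tue, Calculus in Wed, Crypto in Mon, Algorithms in Mon, Systems in Tue.

3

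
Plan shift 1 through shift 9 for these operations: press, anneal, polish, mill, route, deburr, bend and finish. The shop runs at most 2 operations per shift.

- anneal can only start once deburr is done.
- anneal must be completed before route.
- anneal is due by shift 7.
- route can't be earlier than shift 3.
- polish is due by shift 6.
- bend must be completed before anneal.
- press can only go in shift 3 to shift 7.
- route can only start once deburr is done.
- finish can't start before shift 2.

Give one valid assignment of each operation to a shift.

bend=shift 2, mill=shift 4, route=shift 4, deburr=shift 1, finish=shift 2, press=shift 3, polish=shift 1, anneal=shift 3

Checking: anneal(shift 3) before route(shift 4); deburr(shift 1) before anneal(shift 3); bend(shift 2) before anneal(shift 3); deburr(shift 1) before route(shift 4); route=shift 4 in [shift 3,shift 9]; anneal=shift 3 in [shift 1,shift 7]; press=shift 3 in [shift 3,shift 7]; polish=shift 1 in [shift 1,shift 6]; finish=shift 2 in [shift 2,shift 9]; max 2 per shift (cap 2).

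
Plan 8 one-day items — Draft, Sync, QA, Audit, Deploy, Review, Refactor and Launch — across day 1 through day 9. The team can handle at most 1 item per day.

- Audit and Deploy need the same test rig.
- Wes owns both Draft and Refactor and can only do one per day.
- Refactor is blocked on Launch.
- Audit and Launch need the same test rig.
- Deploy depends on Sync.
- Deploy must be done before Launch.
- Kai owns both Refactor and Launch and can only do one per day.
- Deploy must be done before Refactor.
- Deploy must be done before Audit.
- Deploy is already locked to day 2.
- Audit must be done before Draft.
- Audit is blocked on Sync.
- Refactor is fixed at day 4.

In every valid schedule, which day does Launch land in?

Deploy is fixed at day 2 and must come before Launch, so Launch is at least day 3.
Refactor is fixed at day 4 and must come after Launch, so Launch is at most day 3.
So Launch must be day 3.

day 3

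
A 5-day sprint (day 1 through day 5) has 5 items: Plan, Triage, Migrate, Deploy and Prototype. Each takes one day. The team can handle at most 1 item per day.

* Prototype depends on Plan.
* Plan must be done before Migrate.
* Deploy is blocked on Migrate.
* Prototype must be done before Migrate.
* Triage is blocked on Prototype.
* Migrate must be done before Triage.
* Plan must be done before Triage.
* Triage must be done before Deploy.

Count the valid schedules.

1

Enumerating: Deploy=day 5; Plan=day 1; Triage=day 4; Migrate=day 3; Prototype=day 2.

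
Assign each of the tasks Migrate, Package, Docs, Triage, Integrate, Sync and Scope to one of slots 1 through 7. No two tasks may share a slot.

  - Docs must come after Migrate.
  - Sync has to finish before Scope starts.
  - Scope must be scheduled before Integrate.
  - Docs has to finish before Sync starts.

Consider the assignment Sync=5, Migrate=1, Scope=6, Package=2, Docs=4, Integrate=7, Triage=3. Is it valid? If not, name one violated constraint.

Sync has to finish before Scope starts — holds.
Docs has to finish before Sync starts — holds.
Docs must come after Migrate — holds.
Scope must be scheduled before Integrate — holds.
No two tasks may share a slot — holds.

Valid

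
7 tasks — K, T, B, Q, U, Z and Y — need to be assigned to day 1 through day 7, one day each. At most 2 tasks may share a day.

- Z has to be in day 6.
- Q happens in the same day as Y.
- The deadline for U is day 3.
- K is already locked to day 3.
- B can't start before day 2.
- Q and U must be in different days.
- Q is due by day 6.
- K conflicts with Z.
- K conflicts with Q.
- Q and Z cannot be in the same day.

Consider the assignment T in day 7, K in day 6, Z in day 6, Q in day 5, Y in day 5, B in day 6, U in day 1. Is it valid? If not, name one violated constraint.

No — it violates: At most 2 tasks may share a day

Q and Z cannot be in the same day — holds.
K is already locked to day 3 — violated.
At most 2 tasks may share a day — violated.
B can't start before day 2 — holds.
K conflicts with Z — violated.
Q happens in the same day as Y — holds.
K conflicts with Q — holds.
Q and U must be in different days — holds.
Z has to be in day 6 — holds.
The deadline for U is day 3 — holds.
Q is due by day 6 — holds.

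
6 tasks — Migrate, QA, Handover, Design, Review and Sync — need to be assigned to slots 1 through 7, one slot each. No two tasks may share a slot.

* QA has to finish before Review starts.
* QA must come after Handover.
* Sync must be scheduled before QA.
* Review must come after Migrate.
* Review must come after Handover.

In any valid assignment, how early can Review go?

5

Precedence pushes Review to at least 3.
Review at 5 is achievable: Review -> 5; Sync -> 2; Migrate -> 4; Handover -> 1; Design -> 6; QA -> 3.
Nothing earlier works — the capacity limit rule out every slot before 5.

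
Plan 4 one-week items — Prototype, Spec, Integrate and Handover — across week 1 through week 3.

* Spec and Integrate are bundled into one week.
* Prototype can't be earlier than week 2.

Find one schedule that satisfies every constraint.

Spec -> week 1, Integrate -> week 1, Handover -> week 1, Prototype -> week 2

Checking: Spec = Integrate = week 1; Prototype=week 2 in [week 2,week 3].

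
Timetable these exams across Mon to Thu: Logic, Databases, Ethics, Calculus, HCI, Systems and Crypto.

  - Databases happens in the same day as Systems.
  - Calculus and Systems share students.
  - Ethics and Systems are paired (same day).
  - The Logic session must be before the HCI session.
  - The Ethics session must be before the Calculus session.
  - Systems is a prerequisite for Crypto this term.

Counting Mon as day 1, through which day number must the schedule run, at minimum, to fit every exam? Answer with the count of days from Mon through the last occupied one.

2 days

The precedence chain requires at least 2 distinct days.
2 works (last occupied day: Tue): for example Ethics -> Mon, HCI -> Tue, Databases -> Mon, Calculus -> Tue, Crypto -> Tue, Logic -> Mon, Systems -> Mon.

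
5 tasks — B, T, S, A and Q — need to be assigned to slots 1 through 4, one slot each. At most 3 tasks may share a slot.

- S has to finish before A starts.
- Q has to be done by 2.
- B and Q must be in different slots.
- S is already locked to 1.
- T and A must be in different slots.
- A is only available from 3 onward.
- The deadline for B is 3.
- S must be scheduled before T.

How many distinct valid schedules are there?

Splitting on B: it can be 1 (4), 2 (4), 3 (8). Listing each branch's schedules as (T, S, A, Q):
B=1: (2,1,3,2) (2,1,4,2) (3,1,4,2) (4,1,3,2) — 4.
B=2: (2,1,3,1) (2,1,4,1) (3,1,4,1) (4,1,3,1) — 4.
B=3: (2,1,3,1) (2,1,3,2) (2,1,4,1) (2,1,4,2) (3,1,4,1) (3,1,4,2) (4,1,3,1) (4,1,3,2) — 8.
Summing: 4 + 4 + 8 = 16.

16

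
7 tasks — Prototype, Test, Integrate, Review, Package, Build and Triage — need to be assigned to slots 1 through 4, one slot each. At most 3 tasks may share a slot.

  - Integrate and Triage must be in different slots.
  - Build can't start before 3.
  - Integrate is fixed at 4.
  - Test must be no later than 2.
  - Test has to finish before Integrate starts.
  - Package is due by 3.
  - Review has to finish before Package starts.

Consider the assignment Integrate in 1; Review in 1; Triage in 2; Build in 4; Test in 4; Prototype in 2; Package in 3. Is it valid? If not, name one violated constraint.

Invalid. Test has to finish before Integrate starts.

At most 3 tasks may share a slot — holds.
Build can't start before 3 — holds.
Test has to finish before Integrate starts — violated.
Review has to finish before Package starts — holds.
Integrate and Triage must be in different slots — holds.
Test must be no later than 2 — violated.
Integrate is fixed at 4 — violated.
Package is due by 3 — holds.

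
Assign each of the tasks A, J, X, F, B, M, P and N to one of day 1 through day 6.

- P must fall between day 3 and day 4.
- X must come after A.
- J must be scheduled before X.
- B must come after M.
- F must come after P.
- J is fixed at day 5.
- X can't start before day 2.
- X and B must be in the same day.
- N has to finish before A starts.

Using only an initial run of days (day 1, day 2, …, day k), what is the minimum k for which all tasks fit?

The precedence chain requires at least 3 distinct days.
Propagating the time windows through the other constraints, X can't land before day 6, so the schedule must run through at least day 6.
6 works (last occupied day: day 6): for example M -> day 1; X -> day 6; A -> day 2; J -> day 5; F -> day 4; B -> day 6; P -> day 3; N -> day 1.

6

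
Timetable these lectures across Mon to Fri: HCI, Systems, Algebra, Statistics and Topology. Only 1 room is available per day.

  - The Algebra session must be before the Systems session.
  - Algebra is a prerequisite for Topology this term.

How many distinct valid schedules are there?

Splitting on HCI: it can be Mon (8), Tue (8), Wed (8), Thu (8), Fri (8). Listing each branch's schedules as (Systems, Algebra, Statistics, Topology):
HCI=Mon: (Wed,Tue,Thu,Fri) (Wed,Tue,Fri,Thu) (Thu,Tue,Wed,Fri) (Thu,Tue,Fri,Wed) (Thu,Wed,Tue,Fri) (Fri,Tue,Wed,Thu) (Fri,Tue,Thu,Wed) (Fri,Wed,Tue,Thu) — 8.
HCI=Tue: (Wed,Mon,Thu,Fri) (Wed,Mon,Fri,Thu) (Thu,Mon,Wed,Fri) (Thu,Mon,Fri,Wed) (Thu,Wed,Mon,Fri) (Fri,Mon,Wed,Thu) (Fri,Mon,Thu,Wed) (Fri,Wed,Mon,Thu) — 8.
HCI=Wed: (Tue,Mon,Thu,Fri) (Tue,Mon,Fri,Thu) (Thu,Mon,Tue,Fri) (Thu,Mon,Fri,Tue) (Thu,Tue,Mon,Fri) (Fri,Mon,Tue,Thu) (Fri,Mon,Thu,Tue) (Fri,Tue,Mon,Thu) — 8.
HCI=Thu: (Tue,Mon,Wed,Fri) (Tue,Mon,Fri,Wed) (Wed,Mon,Tue,Fri) (Wed,Mon,Fri,Tue) (Wed,Tue,Mon,Fri) (Fri,Mon,Tue,Wed) (Fri,Mon,Wed,Tue) (Fri,Tue,Mon,Wed) — 8.
HCI=Fri: (Tue,Mon,Wed,Thu) (Tue,Mon,Thu,Wed) (Wed,Mon,Tue,Thu) (Wed,Mon,Thu,Tue) (Wed,Tue,Mon,Thu) (Thu,Mon,Tue,Wed) (Thu,Mon,Wed,Tue) (Thu,Tue,Mon,Wed) — 8.
Summing: 8 + 8 + 8 + 8 + 8 = 40.

40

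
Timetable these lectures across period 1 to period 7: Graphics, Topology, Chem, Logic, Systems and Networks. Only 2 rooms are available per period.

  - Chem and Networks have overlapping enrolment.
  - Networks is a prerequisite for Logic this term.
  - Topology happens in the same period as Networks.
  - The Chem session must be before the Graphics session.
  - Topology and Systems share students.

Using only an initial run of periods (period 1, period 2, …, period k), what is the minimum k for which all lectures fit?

The precedence chain requires at least 2 distinct periods.
With at most 2 per period and 6 lectures, at least 3 periods are needed.
3 works (last occupied period: period 3): for example Systems in period 1, Topology in period 2, Graphics in period 3, Networks in period 2, Chem in period 1, Logic in period 3.

3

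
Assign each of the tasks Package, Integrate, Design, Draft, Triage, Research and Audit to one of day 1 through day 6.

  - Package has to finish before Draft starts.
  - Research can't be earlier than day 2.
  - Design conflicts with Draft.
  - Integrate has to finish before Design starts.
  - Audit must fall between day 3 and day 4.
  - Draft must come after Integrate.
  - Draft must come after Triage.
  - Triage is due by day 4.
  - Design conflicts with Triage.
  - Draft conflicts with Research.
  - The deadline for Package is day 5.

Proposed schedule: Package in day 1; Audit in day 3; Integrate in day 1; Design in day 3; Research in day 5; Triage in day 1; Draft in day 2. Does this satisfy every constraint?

Valid

Draft conflicts with Research — holds.
Integrate has to finish before Design starts — holds.
Package has to finish before Draft starts — holds.
Draft must come after Triage — holds.
The deadline for Package is day 5 — holds.
Design conflicts with Triage — holds.
Triage is due by day 4 — holds.
Draft must come after Integrate — holds.
Design conflicts with Draft — holds.
Research can't be earlier than day 2 — holds.
Audit must fall between day 3 and day 4 — holds.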